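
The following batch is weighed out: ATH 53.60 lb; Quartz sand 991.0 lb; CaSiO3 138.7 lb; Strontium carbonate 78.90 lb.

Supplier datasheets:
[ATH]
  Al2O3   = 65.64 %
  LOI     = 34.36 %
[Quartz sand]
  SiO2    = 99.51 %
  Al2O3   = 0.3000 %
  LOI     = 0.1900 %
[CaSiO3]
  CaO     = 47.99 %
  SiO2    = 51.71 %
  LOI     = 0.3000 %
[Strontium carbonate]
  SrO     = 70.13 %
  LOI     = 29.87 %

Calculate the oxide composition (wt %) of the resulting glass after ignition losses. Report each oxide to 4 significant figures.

Every computation keeps full float precision in every operation — mid-chain values are displayed rounded to 4 significant digits within the worked lines; each reported number sees exactly one rounding; all derived quantities are re-derived from the batch weights on 1218 lb of glass in exact precision (yield, LOI, net glass mass, the totals, the four compositions) as they appear in question or answer.
Mass of each oxide from the mix:
  CaO: 138.7·0.4799 = 66.56 lb
  SiO2: 991.0·0.9951 + 138.7·0.5171 = 1058 lb
  SrO: 78.90·0.7013 = 55.33 lb
  Al2O3: 53.60·0.6564 + 991.0·0.003000 = 38.16 lb
LOI: 53.60·0.3436 + 991.0·0.001900 + 138.7·0.003000 + 78.90·0.2987 = 44.28 lb
Net of LOI, the glass mass = 1262 − 44.28 = 1218 lb (consistent with Σ oxide mass)
wt % = oxide mass / glass mass × 100

Glass mass = 1218 lb (batch 1262 − LOI 44.28).
Composition: CaO 5.465%, SiO2 86.86%, SrO 4.543%, Al2O3 3.133%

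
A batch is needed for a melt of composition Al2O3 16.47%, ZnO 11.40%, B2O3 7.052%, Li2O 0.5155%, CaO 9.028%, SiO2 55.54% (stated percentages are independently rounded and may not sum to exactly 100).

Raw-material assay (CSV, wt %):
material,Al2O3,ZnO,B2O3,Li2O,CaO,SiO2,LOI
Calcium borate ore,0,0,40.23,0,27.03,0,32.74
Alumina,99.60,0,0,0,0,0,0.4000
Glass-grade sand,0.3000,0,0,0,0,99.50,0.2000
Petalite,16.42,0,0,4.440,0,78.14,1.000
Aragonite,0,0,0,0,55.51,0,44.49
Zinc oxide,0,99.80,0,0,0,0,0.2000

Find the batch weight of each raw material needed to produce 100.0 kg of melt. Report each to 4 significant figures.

The working math runs at exact precision in every operation — mid-chain values are printed rounded off to 4 significant figures when written out. Each reported number takes just one rounding. All derived quantities are carried from the batch weights on 100.0 kg of glass in full precision (glass mass, the six compositions, the totals, LOI, yield) as set out in problem or answer.
Target oxide masses per 100.0 kg melt:
  Al2O3: 16.47% × 100.0 = 16.47 kg
  ZnO: 11.40% × 100.0 = 11.40 kg
  B2O3: 7.052% × 100.0 = 7.052 kg
  Li2O: 0.5155% × 100.0 = 0.5155 kg
  CaO: 9.028% × 100.0 = 9.028 kg
  SiO2: 55.54% × 100.0 = 55.54 kg
Checking each oxide sum given the weights on record, per the basis as stated (target by target, the sums agree inside rounding margins):
  Al2O3: 14.48·0.9960 + 46.70·0.003000 + 11.61·0.1642 = 16.47 kg (target 16.47 kg)
  ZnO: 11.42·0.9980 = 11.40 kg (target 11.40 kg)
  B2O3: 17.53·0.4023 = 7.052 kg (target 7.052 kg)
  Li2O: 11.61·0.04440 = 0.5155 kg (target 0.5155 kg)
  CaO: 17.53·0.2703 + 7.728·0.5551 = 9.028 kg (target 9.028 kg)
  SiO2: 46.70·0.9950 + 11.61·0.7814 = 55.54 kg (target 55.54 kg)
Glass-mass bookkeeping: total batch − LOI = 100.0 kg (summing oxide targets gives 100.0 kg; stated basis 100.0 kg — differing by rounding only).
Total batch = Σ batch = 109.5 kg; loss to ignition Σ batch·LOI = 9.468 kg; yield: glass divided by total = 91.35%.

Batch per 100.0 kg melt:
  Calcium borate ore: 17.53 kg
  Alumina: 14.48 kg
  Glass-grade sand: 46.70 kg
  Petalite: 11.61 kg
  Aragonite: 7.728 kg
  Zinc oxide: 11.42 kg
Total batch = 109.5 kg; LOI loss = 9.468 kg; yield = 91.35%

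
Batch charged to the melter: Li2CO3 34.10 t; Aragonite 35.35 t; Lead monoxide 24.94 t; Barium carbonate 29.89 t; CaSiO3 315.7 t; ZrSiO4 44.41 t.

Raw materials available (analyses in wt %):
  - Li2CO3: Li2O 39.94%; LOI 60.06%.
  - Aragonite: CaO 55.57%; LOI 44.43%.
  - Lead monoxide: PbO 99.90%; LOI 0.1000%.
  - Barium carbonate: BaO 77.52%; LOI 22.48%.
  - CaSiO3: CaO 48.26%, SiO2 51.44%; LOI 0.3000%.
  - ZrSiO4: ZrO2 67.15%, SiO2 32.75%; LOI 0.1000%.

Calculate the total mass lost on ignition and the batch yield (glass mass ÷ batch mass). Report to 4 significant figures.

LOI loss = 43.92 t; glass = 440.5 t; yield = 90.93%

All arithmetic maintains exact precision all the way through — working values are printed (rounded to 4 significant figures) when written out; a single rounding yields every reported result; derived quantities (net glass mass, LOI, the yield, the totals, six oxide percentages) are computed at exact precision using the weight values on 440.5 t of glass, as set out in the problem or answer text.
Loss on ignition, line by line:
  Li2CO3: 34.10 × 0.6006 = 20.48 t
  Aragonite: 35.35 × 0.4443 = 15.71 t
  Lead monoxide: 24.94 × 0.001000 = 0.02494 t
  Barium carbonate: 29.89 × 0.2248 = 6.719 t
  CaSiO3: 315.7 × 0.003000 = 0.9471 t
  ZrSiO4: 44.41 × 0.001000 = 0.04441 t
Total LOI = 43.92 t
Glass = batch − LOI = 484.4 − 43.92 = 440.5 t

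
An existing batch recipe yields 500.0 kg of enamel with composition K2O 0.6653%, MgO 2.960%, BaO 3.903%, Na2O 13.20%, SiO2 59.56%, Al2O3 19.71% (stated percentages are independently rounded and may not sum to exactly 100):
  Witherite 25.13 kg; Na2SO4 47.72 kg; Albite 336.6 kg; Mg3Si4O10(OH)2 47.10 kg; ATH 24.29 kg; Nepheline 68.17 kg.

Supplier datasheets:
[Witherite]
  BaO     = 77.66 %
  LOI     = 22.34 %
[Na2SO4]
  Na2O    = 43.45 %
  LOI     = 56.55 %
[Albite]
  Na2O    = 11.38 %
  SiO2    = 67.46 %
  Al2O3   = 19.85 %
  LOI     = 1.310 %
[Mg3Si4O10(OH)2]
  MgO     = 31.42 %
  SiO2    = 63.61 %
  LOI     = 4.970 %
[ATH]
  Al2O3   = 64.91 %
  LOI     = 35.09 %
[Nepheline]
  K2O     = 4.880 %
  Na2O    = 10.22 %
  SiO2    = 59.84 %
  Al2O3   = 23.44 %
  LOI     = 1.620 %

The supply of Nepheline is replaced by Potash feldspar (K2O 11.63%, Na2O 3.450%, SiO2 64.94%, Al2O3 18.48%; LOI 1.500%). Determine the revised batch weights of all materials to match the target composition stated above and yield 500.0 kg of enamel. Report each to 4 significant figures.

Revised batch per 500.0 kg enamel:
  Witherite: 25.13 kg
  Na2SO4: 52.85 kg
  Albite: 369.5 kg
  Mg3Si4O10(OH)2: 47.10 kg
  ATH: 30.69 kg
  Potash feldspar: 28.60 kg
Total batch = 553.9 kg; LOI loss = 53.88 kg

Rounding to 4 significant digits extends to each in-between result as displayed. Full precision is kept in all steps; every reported figure undergoes a single rounding — all derived quantities, including the totals, LOI, the six compositions, yield, net glass mass, are computed using the weight values for 500.0 kg of glass in full float precision, exactly as shown in the problem or the answer.
Target oxide masses per 500.0 kg enamel:
  K2O: 0.6653% × 500.0 = 3.326 kg
  MgO: 2.960% × 500.0 = 14.80 kg
  BaO: 3.903% × 500.0 = 19.52 kg
  Na2O: 13.20% × 500.0 = 66.00 kg
  SiO2: 59.56% × 500.0 = 297.8 kg
  Al2O3: 19.71% × 500.0 = 98.55 kg
Sums-versus-targets review applying the batch weights above, at the basis given (target by target, the sums agree up to rounding of the answer):
  K2O: 28.60·0.1163 = 3.326 kg (target 3.326 kg)
  MgO: 47.10·0.3142 = 14.80 kg (target 14.80 kg)
  BaO: 25.13·0.7766 = 19.52 kg (target 19.52 kg)
  Na2O: 52.85·0.4345 + 369.5·0.1138 + 28.60·0.03450 = 66.00 kg (target 66.00 kg)
  SiO2: 369.5·0.6746 + 47.10·0.6361 + 28.60·0.6494 = 297.8 kg (target 297.8 kg)
  Al2O3: 369.5·0.1985 + 30.69·0.6491 + 28.60·0.1848 = 98.55 kg (target 98.55 kg)
Glass-mass bookkeeping: the batch minus its LOI: 500.0 kg (the Σ of target masses is 500.0 kg; against the stated basis, 500.0 kg — differing by rounding only).
Batch grand total — Σ batch = 553.9 kg; Σ batch·LOI gives LOI loss = 53.88 kg; yield, glass over the total, = 90.27%.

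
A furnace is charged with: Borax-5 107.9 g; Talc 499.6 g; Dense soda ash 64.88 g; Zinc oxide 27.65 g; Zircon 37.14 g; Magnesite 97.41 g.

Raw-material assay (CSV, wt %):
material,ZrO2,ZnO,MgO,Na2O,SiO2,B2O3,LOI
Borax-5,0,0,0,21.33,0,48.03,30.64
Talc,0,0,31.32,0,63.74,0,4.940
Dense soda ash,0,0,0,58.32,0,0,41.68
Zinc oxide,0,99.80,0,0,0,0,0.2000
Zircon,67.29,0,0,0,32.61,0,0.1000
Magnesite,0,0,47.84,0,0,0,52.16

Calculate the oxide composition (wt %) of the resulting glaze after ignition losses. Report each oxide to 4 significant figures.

Working values are shown, with 4-significant-digit rounding, in the working — each numeric step carries full float precision from start to finish. A single rounding yields every reported figure; all derived quantities are computed starting from the weights on 698.9 g of glass in exact precision (glass mass, the six compositions, ignition loss, totals, yield) exactly as shown in the question or the answer.
Mass of each oxide from the mix:
  ZrO2: 37.14·0.6729 = 24.99 g
  ZnO: 27.65·0.9980 = 27.59 g
  MgO: 499.6·0.3132 + 97.41·0.4784 = 203.1 g
  Na2O: 107.9·0.2133 + 64.88·0.5832 = 60.85 g
  SiO2: 499.6·0.6374 + 37.14·0.3261 = 330.6 g
  B2O3: 107.9·0.4803 = 51.82 g
LOI: 107.9·0.3064 + 499.6·0.04940 + 64.88·0.4168 + 27.65·0.002000 + 37.14·0.001000 + 97.41·0.5216 = 135.7 g
batch − LOI leaves glass = 834.6 − 135.7 = 698.9 g (= Σ oxide masses)
each wt % is 100 × oxide ÷ glass

Glass mass = 698.9 g (batch 834.6 − LOI 135.7).
Composition: ZrO2 3.576%, ZnO 3.948%, MgO 29.06%, Na2O 8.707%, SiO2 47.30%, B2O3 7.415%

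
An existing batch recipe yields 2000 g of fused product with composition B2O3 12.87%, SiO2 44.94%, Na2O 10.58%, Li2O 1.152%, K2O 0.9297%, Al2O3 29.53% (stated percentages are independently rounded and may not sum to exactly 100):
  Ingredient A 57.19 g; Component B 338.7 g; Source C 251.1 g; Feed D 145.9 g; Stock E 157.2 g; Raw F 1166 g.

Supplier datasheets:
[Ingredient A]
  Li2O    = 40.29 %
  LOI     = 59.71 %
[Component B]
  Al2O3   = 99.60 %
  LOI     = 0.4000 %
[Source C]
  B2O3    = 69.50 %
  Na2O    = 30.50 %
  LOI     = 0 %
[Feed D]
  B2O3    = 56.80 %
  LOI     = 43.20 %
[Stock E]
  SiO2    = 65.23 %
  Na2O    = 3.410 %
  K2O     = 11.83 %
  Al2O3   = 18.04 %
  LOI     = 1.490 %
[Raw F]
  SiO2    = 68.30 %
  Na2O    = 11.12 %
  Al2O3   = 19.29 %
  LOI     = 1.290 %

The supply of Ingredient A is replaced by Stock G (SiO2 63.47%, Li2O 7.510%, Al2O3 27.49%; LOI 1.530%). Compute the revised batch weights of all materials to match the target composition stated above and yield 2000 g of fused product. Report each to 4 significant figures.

Intermediates are displayed rounded off to 4 significant digits in the printout. All arithmetic maintains exact precision end to end. Exactly one rounding goes into every reported value. The derived quantities (yield, the six compositions, the totals, glass mass, ignition loss) are computed in exact precision from the weighed amounts for 2000 g of glass, exactly as printed in problem or answer.
The oxide mass targets at 2000 g fused product:
  B2O3: 12.87% × 2000 = 257.4 g
  SiO2: 44.94% × 2000 = 898.8 g
  Na2O: 10.58% × 2000 = 211.6 g
  Li2O: 1.152% × 2000 = 23.04 g
  K2O: 0.9297% × 2000 = 18.59 g
  Al2O3: 29.53% × 2000 = 590.6 g
Mass-balance tally per oxide using the reported weights, on the stated basis (sums match the target masses once rounding is allowed for):
  B2O3: 355.1·0.6950 + 18.69·0.5680 = 257.4 g (target 257.4 g)
  SiO2: 306.8·0.6347 + 157.2·0.6523 + 880.8·0.6830 = 898.9 g (target 898.8 g)
  Na2O: 355.1·0.3050 + 157.2·0.03410 + 880.8·0.1112 = 211.6 g (target 211.6 g)
  Li2O: 306.8·0.07510 = 23.04 g (target 23.04 g)
  K2O: 157.2·0.1183 = 18.60 g (target 18.59 g)
  Al2O3: 306.8·0.2749 + 309.2·0.9960 + 157.2·0.1804 + 880.8·0.1929 = 590.6 g (target 590.6 g)
Mass balance on the glass: the batch minus its LOI: 2000 g (per-oxide target masses sum to 2000 g; with the basis standing at 2000 g — rounding explains the deltas).
Adding the batch up: Σ batch = 2028 g; LOI loss = Σ batch·LOI = 27.71 g; glass ÷ batch gives a yield of 98.63%.

Revised batch per 2000 g fused product:
  Stock G: 306.8 g
  Component B: 309.2 g
  Source C: 355.1 g
  Feed D: 18.69 g
  Stock E: 157.2 g
  Raw F: 880.8 g
Total batch = 2028 g; LOI loss = 27.71 g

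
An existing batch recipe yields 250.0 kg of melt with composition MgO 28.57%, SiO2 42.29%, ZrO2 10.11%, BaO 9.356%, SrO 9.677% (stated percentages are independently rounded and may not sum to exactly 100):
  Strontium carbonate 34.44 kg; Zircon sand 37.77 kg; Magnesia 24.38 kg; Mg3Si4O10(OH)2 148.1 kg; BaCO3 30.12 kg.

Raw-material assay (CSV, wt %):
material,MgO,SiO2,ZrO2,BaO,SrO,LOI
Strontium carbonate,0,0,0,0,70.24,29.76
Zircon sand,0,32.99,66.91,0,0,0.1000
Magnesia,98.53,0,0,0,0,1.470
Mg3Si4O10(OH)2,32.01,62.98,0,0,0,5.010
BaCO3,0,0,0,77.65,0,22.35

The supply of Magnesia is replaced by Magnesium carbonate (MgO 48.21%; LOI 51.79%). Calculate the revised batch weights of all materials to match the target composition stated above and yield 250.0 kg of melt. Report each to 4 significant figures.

Revised batch per 250.0 kg melt:
  Strontium carbonate: 34.44 kg
  Zircon sand: 37.77 kg
  Magnesium carbonate: 49.83 kg
  Mg3Si4O10(OH)2: 148.1 kg
  BaCO3: 30.12 kg
Total batch = 300.3 kg; LOI loss = 50.25 kg

In-progress results are printed rounded to 4 significant figures at each printed step; full precision is carried in all steps. A single rounding produces every reported number; derived quantities are recomputed from the weighed amounts per 250.0 kg of glass in exact precision (ignition loss, yield, net glass mass, the totals, five oxide percentages) exactly as printed in the problem or the answer.
The oxide mass targets at 250.0 kg melt:
  MgO: 28.57% × 250.0 = 71.42 kg
  SiO2: 42.29% × 250.0 = 105.7 kg
  ZrO2: 10.11% × 250.0 = 25.28 kg
  BaO: 9.356% × 250.0 = 23.39 kg
  SrO: 9.677% × 250.0 = 24.19 kg
Oxide-by-oxide audit with the batch weights as given, on the stated basis (each sum matches its target mass up to rounding of the answer):
  MgO: 49.83·0.4821 + 148.1·0.3201 = 71.43 kg (target 71.42 kg)
  SiO2: 37.77·0.3299 + 148.1·0.6298 = 105.7 kg (target 105.7 kg)
  ZrO2: 37.77·0.6691 = 25.27 kg (target 25.28 kg)
  BaO: 30.12·0.7765 = 23.39 kg (target 23.39 kg)
  SrO: 34.44·0.7024 = 24.19 kg (target 24.19 kg)
Auditing the glass mass value: batch total minus LOI = 250.0 kg (oxide target masses add up to 250.0 kg; with the basis standing at 250.0 kg — gaps are rounding artifacts).
Whole-batch sum: Σ batch = 300.3 kg; LOI removed, Σ of batch·LOI: 50.25 kg; yield, glass over the total, = 83.27%.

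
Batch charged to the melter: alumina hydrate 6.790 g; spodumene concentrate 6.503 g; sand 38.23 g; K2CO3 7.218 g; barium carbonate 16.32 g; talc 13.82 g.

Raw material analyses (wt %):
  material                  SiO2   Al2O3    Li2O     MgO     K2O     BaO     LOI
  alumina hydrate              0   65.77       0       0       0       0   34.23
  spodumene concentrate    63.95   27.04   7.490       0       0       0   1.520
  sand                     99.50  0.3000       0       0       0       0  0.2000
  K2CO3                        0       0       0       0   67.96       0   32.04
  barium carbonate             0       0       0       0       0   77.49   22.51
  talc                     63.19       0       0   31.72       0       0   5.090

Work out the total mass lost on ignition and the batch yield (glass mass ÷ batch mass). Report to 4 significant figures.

LOI loss = 9.189 g; glass = 79.69 g; yield = 89.66%

Working values appear rounded to 4 significant digits alongside each step; all arithmetic carries exact precision at every stage; each reported result undergoes a single rounding — the derived quantities (glass mass, six oxide percentages, ignition loss, the yield, the totals) are rebuilt in full float precision using the weight values on 79.69 g of glass, as set out in either problem or answer.
Each material's LOI contribution:
  alumina hydrate: 6.790 × 0.3423 = 2.324 g
  spodumene concentrate: 6.503 × 0.01520 = 0.09885 g
  sand: 38.23 × 0.002000 = 0.07646 g
  K2CO3: 7.218 × 0.3204 = 2.313 g
  barium carbonate: 16.32 × 0.2251 = 3.674 g
  talc: 13.82 × 0.05090 = 0.7034 g
Total LOI = 9.189 g
Glass = batch − LOI = 88.88 − 9.189 = 79.69 g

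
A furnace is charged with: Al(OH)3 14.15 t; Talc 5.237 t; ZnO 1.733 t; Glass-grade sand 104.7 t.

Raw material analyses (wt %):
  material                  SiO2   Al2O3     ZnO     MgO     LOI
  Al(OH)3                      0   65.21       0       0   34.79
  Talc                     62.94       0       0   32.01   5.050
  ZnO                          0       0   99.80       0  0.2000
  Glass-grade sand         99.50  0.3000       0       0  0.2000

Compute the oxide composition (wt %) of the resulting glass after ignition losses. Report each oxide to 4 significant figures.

The working math runs at exact precision in every operation — mid-chain values appear, with 4-significant-figure rounding, across the worked steps. Each reported value includes exactly one rounding; derived quantities (net glass mass, the totals, the yield, the four compositions, LOI) are recomputed at full float precision using the weight values at 120.4 t of glass, as written in the problem or answer text.
Per-oxide mass from batch:
  SiO2: 5.237·0.6294 + 104.7·0.9950 = 107.5 t
  Al2O3: 14.15·0.6521 + 104.7·0.003000 = 9.541 t
  ZnO: 1.733·0.9980 = 1.730 t
  MgO: 5.237·0.3201 = 1.676 t
LOI: 14.15·0.3479 + 5.237·0.05050 + 1.733·0.002000 + 104.7·0.002000 = 5.400 t
Glass = total batch minus LOI = 125.8 − 5.400 = 120.4 t (consistent with Σ oxide mass)
percent by weight: oxide/glass ×100

Glass mass = 120.4 t (batch 125.8 − LOI 5.400).
Composition: SiO2 89.25%, Al2O3 7.923%, ZnO 1.436%, MgO 1.392%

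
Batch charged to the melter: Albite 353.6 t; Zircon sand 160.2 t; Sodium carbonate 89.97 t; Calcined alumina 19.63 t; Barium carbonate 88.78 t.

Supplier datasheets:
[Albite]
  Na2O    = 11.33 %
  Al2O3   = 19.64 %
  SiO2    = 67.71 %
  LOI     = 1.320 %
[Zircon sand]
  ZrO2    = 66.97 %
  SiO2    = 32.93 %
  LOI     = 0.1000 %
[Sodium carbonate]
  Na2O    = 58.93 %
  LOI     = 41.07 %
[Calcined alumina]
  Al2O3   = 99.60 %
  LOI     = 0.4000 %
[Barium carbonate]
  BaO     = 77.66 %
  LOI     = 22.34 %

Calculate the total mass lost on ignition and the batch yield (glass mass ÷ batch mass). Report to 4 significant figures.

LOI loss = 61.69 t; glass = 650.5 t; yield = 91.34%

The working math keeps exact precision in every operation. Values along the way are shown rounded to 4 significant figures in the working; exactly one rounding lands on every reported value; all derived quantities, which include the totals, LOI, glass mass, the five compositions, yield, are rebuilt at full float precision, exactly as shown in either problem or answer, from the weighed amounts per 650.5 t of glass.
LOI of each material in turn:
  Albite: 353.6 × 0.01320 = 4.668 t
  Zircon sand: 160.2 × 0.001000 = 0.1602 t
  Sodium carbonate: 89.97 × 0.4107 = 36.95 t
  Calcined alumina: 19.63 × 0.004000 = 0.07852 t
  Barium carbonate: 88.78 × 0.2234 = 19.83 t
Total LOI = 61.69 t
Glass = batch − LOI = 712.2 − 61.69 = 650.5 t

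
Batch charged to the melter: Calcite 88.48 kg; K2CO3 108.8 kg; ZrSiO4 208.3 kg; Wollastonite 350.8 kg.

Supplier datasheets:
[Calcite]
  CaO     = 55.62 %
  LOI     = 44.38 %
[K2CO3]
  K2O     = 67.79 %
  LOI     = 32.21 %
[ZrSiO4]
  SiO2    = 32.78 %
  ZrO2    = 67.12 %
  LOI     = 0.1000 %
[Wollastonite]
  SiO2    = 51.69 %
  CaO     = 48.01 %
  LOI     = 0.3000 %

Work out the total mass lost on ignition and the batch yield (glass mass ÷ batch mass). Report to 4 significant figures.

LOI loss = 75.57 kg; glass = 680.8 kg; yield = 90.01%

The intermediate values are shown (rounded to 4 significant digits) at each printed step. The whole derivation holds exact precision at every stage; each reported value takes just one rounding; the derived quantities are re-derived from the batch weights at 680.8 kg of glass at full precision (four oxide percentages, LOI, net glass mass, the yield, totals) exactly as shown in the problem or the answer.
Each material's LOI contribution:
  Calcite: 88.48 × 0.4438 = 39.27 kg
  K2CO3: 108.8 × 0.3221 = 35.04 kg
  ZrSiO4: 208.3 × 0.001000 = 0.2083 kg
  Wollastonite: 350.8 × 0.003000 = 1.052 kg
Total LOI = 75.57 kg
Glass = batch − LOI = 756.4 − 75.57 = 680.8 kg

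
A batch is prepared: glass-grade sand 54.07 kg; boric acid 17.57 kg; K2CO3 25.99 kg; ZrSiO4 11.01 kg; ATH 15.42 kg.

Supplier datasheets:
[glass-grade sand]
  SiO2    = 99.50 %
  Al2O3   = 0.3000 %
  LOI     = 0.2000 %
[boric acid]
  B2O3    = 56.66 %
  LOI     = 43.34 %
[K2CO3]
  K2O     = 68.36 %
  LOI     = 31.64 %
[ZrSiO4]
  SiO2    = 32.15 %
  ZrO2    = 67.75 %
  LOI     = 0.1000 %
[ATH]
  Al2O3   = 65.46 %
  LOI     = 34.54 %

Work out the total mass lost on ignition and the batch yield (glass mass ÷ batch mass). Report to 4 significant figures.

The working math maintains exact precision at every stage — intermediates are printed, rounded to four significant figures, as written. Every reported figure undergoes a single rounding. All derived quantities are rebuilt from the batch weights on 102.8 kg of glass at exact precision (the totals, the yield, glass mass, five oxide percentages, ignition loss) as set out in the problem or the answer.
Each material's LOI contribution:
  glass-grade sand: 54.07 × 0.002000 = 0.1081 kg
  boric acid: 17.57 × 0.4334 = 7.615 kg
  K2CO3: 25.99 × 0.3164 = 8.223 kg
  ZrSiO4: 11.01 × 0.001000 = 0.01101 kg
  ATH: 15.42 × 0.3454 = 5.326 kg
Total LOI = 21.28 kg
Glass = batch − LOI = 124.1 − 21.28 = 102.8 kg

LOI loss = 21.28 kg; glass = 102.8 kg; yield = 82.84%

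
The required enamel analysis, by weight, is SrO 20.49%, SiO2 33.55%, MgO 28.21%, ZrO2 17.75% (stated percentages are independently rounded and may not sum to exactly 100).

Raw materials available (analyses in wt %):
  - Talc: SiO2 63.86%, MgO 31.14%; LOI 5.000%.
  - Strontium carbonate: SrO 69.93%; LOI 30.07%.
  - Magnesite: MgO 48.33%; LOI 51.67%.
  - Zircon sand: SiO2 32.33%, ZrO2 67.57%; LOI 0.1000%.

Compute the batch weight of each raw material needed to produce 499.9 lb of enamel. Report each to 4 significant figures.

Batch per 499.9 lb enamel:
  Talc: 196.1 lb
  Strontium carbonate: 146.5 lb
  Magnesite: 165.4 lb
  Zircon sand: 131.3 lb
Total batch = 639.3 lb; LOI loss = 139.5 lb; yield = 78.19%

Values along the way are printed, rounded to four significant digits, across the worked steps. Full precision is carried in all steps — every reported value takes a single rounding — the derived quantities, including ignition loss, yield, four oxide percentages, net glass mass, totals, are rebuilt starting from the weights per 499.9 lb of glass in full precision as they appear in the question or the answer.
Target oxide masses per 499.9 lb enamel:
  SrO: 20.49% × 499.9 = 102.4 lb
  SiO2: 33.55% × 499.9 = 167.7 lb
  MgO: 28.21% × 499.9 = 141.0 lb
  ZrO2: 17.75% × 499.9 = 88.73 lb
Per-oxide balance check given the weights on record, relative to the basis at hand (each sum matches its target mass given rounding of the digits):
  SrO: 146.5·0.6993 = 102.4 lb (target 102.4 lb)
  SiO2: 196.1·0.6386 + 131.3·0.3233 = 167.7 lb (target 167.7 lb)
  MgO: 196.1·0.3114 + 165.4·0.4833 = 141.0 lb (target 141.0 lb)
  ZrO2: 131.3·0.6757 = 88.72 lb (target 88.73 lb)
The glass-mass cross-check: batch total minus LOI = 499.8 lb (per-oxide target masses sum to 499.9 lb; the stated basis being 499.9 lb — a pure rounding effect).
Summing the batch: Σ batch = 639.3 lb; loss to ignition Σ batch·LOI = 139.5 lb; yield: glass divided by total = 78.19%.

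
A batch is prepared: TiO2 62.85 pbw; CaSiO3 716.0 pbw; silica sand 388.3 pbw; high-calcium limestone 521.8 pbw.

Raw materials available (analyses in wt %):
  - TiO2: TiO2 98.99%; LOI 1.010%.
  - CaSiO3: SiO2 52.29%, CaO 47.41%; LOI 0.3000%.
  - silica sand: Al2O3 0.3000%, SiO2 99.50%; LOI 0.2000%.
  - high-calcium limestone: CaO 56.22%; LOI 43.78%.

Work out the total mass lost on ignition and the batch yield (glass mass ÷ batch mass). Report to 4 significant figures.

Exact precision is maintained all the way through — in-progress results are shown (rounded to four significant digits) alongside each step. Exactly one rounding lands on every reported value — all derived quantities (totals, yield, the four compositions, net glass mass, ignition loss) are re-derived using the weight values per 1457 pbw of glass in full precision as set out in the question or the answer.
Loss on ignition, line by line:
  TiO2: 62.85 × 0.01010 = 0.6348 pbw
  CaSiO3: 716.0 × 0.003000 = 2.148 pbw
  silica sand: 388.3 × 0.002000 = 0.7766 pbw
  high-calcium limestone: 521.8 × 0.4378 = 228.4 pbw
Total LOI = 232.0 pbw
Glass = batch − LOI = 1689 − 232.0 = 1457 pbw

LOI loss = 232.0 pbw; glass = 1457 pbw; yield = 86.26%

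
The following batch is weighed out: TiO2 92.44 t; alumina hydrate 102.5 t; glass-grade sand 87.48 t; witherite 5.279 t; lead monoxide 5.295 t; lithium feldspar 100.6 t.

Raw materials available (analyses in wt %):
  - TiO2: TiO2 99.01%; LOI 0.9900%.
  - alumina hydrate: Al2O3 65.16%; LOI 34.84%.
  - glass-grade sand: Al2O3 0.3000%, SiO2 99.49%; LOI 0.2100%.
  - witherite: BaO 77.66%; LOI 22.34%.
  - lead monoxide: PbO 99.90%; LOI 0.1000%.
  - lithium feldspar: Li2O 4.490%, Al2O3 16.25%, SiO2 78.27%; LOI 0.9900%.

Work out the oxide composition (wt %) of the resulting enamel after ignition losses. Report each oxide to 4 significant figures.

Glass mass = 354.6 t (batch 393.6 − LOI 38.99).
Composition: PbO 1.492%, Li2O 1.274%, Al2O3 23.52%, TiO2 25.81%, BaO 1.156%, SiO2 46.75%

Mid-chain values are displayed, with 4-significant-figure rounding, between the steps — every computation maintains exact precision at all times — a single rounding finalizes every reported number. Derived quantities are recomputed from the batch weights at 354.6 t of glass in full precision (glass mass, the six compositions, totals, yield, LOI) as given in the problem or answer text.
What the batch supplies per oxide:
  PbO: 5.295·0.9990 = 5.290 t
  Li2O: 100.6·0.04490 = 4.517 t
  Al2O3: 102.5·0.6516 + 87.48·0.003000 + 100.6·0.1625 = 83.40 t
  TiO2: 92.44·0.9901 = 91.52 t
  BaO: 5.279·0.7766 = 4.100 t
  SiO2: 87.48·0.9949 + 100.6·0.7827 = 165.8 t
LOI: 92.44·0.009900 + 102.5·0.3484 + 87.48·0.002100 + 5.279·0.2234 + 5.295·0.001000 + 100.6·0.009900 = 38.99 t
The glass mass, total less LOI, = 393.6 − 38.99 = 354.6 t (= Σ oxide masses)
wt %: oxide over glass, times 100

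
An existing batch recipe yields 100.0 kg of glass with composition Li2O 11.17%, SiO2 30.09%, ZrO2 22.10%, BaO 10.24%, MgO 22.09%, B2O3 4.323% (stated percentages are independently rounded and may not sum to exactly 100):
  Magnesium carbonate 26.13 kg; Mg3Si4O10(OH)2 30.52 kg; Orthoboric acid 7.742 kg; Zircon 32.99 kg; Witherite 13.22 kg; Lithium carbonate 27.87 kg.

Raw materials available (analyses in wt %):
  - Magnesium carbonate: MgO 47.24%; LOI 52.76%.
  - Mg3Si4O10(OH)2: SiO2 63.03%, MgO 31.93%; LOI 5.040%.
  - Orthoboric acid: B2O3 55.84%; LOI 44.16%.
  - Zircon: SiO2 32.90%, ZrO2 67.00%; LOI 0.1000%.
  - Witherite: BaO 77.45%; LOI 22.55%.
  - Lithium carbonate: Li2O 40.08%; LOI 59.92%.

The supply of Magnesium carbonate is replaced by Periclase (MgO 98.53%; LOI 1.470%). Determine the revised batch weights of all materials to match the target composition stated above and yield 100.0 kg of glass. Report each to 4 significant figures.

Values along the way are displayed rounded off to 4 significant digits within the worked lines — all arithmetic keeps full float precision from start to finish; every reported figure is rounded just once; derived quantities (the yield, the six compositions, net glass mass, ignition loss, the totals) are rebuilt in full float precision using the weight values at 100.0 kg of glass as they appear in problem or answer.
The oxide mass targets at 100.0 kg glass:
  Li2O: 11.17% × 100.0 = 11.17 kg
  SiO2: 30.09% × 100.0 = 30.09 kg
  ZrO2: 22.10% × 100.0 = 22.10 kg
  BaO: 10.24% × 100.0 = 10.24 kg
  MgO: 22.09% × 100.0 = 22.09 kg
  B2O3: 4.323% × 100.0 = 4.323 kg
Verifying the oxide balance on the weights just shown, on the stated basis (every target is met by its sum given rounding of the digits):
  Li2O: 27.87·0.4008 = 11.17 kg (target 11.17 kg)
  SiO2: 30.52·0.6303 + 32.99·0.3290 = 30.09 kg (target 30.09 kg)
  ZrO2: 32.99·0.6700 = 22.10 kg (target 22.10 kg)
  BaO: 13.22·0.7745 = 10.24 kg (target 10.24 kg)
  MgO: 12.53·0.9853 + 30.52·0.3193 = 22.09 kg (target 22.09 kg)
  B2O3: 7.742·0.5584 = 4.323 kg (target 4.323 kg)
Glass-mass bookkeeping: whole batch net of LOI = 100.0 kg (the Σ of target masses is 100.0 kg; the stated basis being 100.0 kg — any gap is answer rounding).
Adding the batch up: Σ batch = 124.9 kg; Σ batch·LOI gives LOI loss = 24.86 kg; glass ÷ batch gives a yield of 80.10%.

Revised batch per 100.0 kg glass:
  Periclase: 12.53 kg
  Mg3Si4O10(OH)2: 30.52 kg
  Orthoboric acid: 7.742 kg
  Zircon: 32.99 kg
  Witherite: 13.22 kg
  Lithium carbonate: 27.87 kg
Total batch = 124.9 kg; LOI loss = 24.86 kg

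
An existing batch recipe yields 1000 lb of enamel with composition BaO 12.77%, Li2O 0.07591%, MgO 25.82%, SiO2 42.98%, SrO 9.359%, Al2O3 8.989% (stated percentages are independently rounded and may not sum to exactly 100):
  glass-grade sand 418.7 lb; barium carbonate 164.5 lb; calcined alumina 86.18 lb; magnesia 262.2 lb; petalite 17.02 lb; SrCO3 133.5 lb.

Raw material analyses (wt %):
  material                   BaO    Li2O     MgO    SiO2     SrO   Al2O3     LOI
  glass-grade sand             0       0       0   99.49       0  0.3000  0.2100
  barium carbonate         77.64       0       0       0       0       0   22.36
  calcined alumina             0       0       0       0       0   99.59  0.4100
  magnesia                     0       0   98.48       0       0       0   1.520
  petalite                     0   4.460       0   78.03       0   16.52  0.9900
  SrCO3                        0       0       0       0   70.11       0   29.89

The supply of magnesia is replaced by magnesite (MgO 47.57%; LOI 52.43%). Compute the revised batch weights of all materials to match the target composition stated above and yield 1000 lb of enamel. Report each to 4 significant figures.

The whole derivation runs at full precision all the way through — mid-chain values are shown with 4-significant-digit rounding when written out. Every reported value is rounded exactly once; the derived quantities (the yield, ignition loss, the six compositions, glass mass, the totals) are rebuilt starting from the weights for 1000 lb of glass at full float precision, as set out in the problem or the answer.
Target oxide masses per 1000 lb enamel:
  BaO: 12.77% × 1000 = 127.7 lb
  Li2O: 0.07591% × 1000 = 0.7591 lb
  MgO: 25.82% × 1000 = 258.2 lb
  SiO2: 42.98% × 1000 = 429.8 lb
  SrO: 9.359% × 1000 = 93.59 lb
  Al2O3: 8.989% × 1000 = 89.89 lb
A balance pass over the oxides, given the weights on record, at the basis given (every target is met by its sum up to rounding of the answer):
  BaO: 164.5·0.7764 = 127.7 lb (target 127.7 lb)
  Li2O: 17.02·0.04460 = 0.7591 lb (target 0.7591 lb)
  MgO: 542.8·0.4757 = 258.2 lb (target 258.2 lb)
  SiO2: 418.7·0.9949 + 17.02·0.7803 = 429.8 lb (target 429.8 lb)
  SrO: 133.5·0.7011 = 93.60 lb (target 93.59 lb)
  Al2O3: 418.7·0.003000 + 86.18·0.9959 + 17.02·0.1652 = 89.89 lb (target 89.89 lb)
Glass-mass bookkeeping: net batch after ignition = 1000 lb (targets for the oxides total 999.9 lb; stated basis 1000 lb — gaps are rounding artifacts).
Summing the batch: Σ batch = 1363 lb; Σ batch·LOI gives LOI loss = 362.7 lb; yield, glass over the total, = 73.39%.

Revised batch per 1000 lb enamel:
  glass-grade sand: 418.7 lb
  barium carbonate: 164.5 lb
  calcined alumina: 86.18 lb
  magnesite: 542.8 lb
  petalite: 17.02 lb
  SrCO3: 133.5 lb
Total batch = 1363 lb; LOI loss = 362.7 lb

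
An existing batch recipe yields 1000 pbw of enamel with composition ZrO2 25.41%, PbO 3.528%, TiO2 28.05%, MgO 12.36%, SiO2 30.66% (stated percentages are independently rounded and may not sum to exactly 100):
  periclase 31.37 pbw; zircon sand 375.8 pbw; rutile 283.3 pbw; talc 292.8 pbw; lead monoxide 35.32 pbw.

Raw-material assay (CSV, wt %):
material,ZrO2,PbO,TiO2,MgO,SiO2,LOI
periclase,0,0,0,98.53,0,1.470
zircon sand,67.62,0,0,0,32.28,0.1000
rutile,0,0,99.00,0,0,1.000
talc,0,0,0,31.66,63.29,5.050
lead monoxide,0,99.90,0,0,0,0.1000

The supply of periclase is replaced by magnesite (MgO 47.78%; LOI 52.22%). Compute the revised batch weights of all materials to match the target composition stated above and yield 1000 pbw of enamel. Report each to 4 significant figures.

Revised batch per 1000 pbw enamel:
  magnesite: 64.68 pbw
  zircon sand: 375.8 pbw
  rutile: 283.3 pbw
  talc: 292.8 pbw
  lead monoxide: 35.32 pbw
Total batch = 1052 pbw; LOI loss = 51.81 pbw

Every computation runs at full float precision all the way through; mid-chain values are displayed with 4-significant-digit rounding alongside each step — each reported value is rounded a single time; the derived quantities are computed at full precision (ignition loss, the totals, the yield, glass mass, the five compositions) starting from the weights per 1000 pbw of glass, as they appear in the problem or the answer.
Oxide-by-oxide targets in 1000 pbw enamel:
  ZrO2: 25.41% × 1000 = 254.1 pbw
  PbO: 3.528% × 1000 = 35.28 pbw
  TiO2: 28.05% × 1000 = 280.5 pbw
  MgO: 12.36% × 1000 = 123.6 pbw
  SiO2: 30.66% × 1000 = 306.6 pbw
Checking each oxide sum given the weights on record, at the basis given (oxide sums agree with the targets modulo rounding of the values):
  ZrO2: 375.8·0.6762 = 254.1 pbw (target 254.1 pbw)
  PbO: 35.32·0.9990 = 35.28 pbw (target 35.28 pbw)
  TiO2: 283.3·0.9900 = 280.5 pbw (target 280.5 pbw)
  MgO: 64.68·0.4778 + 292.8·0.3166 = 123.6 pbw (target 123.6 pbw)
  SiO2: 375.8·0.3228 + 292.8·0.6329 = 306.6 pbw (target 306.6 pbw)
Auditing the glass mass value: batch total minus LOI = 1000 pbw (oxide target masses add up to 1000 pbw; the stated basis being 1000 pbw — deltas are rounding alone).
Whole-batch sum: Σ batch = 1052 pbw; the LOI term Σ batch·LOI equals 51.81 pbw; yield = glass ÷ total batch = 95.07%.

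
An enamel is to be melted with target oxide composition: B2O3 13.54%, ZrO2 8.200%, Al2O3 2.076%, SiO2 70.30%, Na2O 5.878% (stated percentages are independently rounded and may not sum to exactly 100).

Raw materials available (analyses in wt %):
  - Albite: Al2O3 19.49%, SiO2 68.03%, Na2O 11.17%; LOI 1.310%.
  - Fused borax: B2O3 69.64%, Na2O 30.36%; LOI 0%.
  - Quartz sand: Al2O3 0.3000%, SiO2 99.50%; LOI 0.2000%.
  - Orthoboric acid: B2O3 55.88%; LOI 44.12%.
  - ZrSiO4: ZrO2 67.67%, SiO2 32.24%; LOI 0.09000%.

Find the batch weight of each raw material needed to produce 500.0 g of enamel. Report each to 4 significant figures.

All arithmetic keeps exact precision in all steps. In-progress results are printed, with 4-significant-figure rounding, in the working; every reported result receives exactly one rounding; derived quantities are re-derived in full precision (net glass mass, five oxide percentages, the yield, totals, LOI) starting from the weights per 500.0 g of glass, as written in the question or the answer.
Oxide-by-oxide targets in 500.0 g enamel:
  B2O3: 13.54% × 500.0 = 67.70 g
  ZrO2: 8.200% × 500.0 = 41.00 g
  Al2O3: 2.076% × 500.0 = 10.38 g
  SiO2: 70.30% × 500.0 = 351.5 g
  Na2O: 5.878% × 500.0 = 29.39 g
Balance tally, oxide-wise, applying the batch weights above, at the basis given (every target is met by its sum up to rounding of the answer):
  B2O3: 78.91·0.6964 + 22.81·0.5588 = 67.70 g (target 67.70 g)
  ZrO2: 60.59·0.6767 = 41.00 g (target 41.00 g)
  Al2O3: 48.63·0.1949 + 300.4·0.003000 = 10.38 g (target 10.38 g)
  SiO2: 48.63·0.6803 + 300.4·0.9950 + 60.59·0.3224 = 351.5 g (target 351.5 g)
  Na2O: 48.63·0.1117 + 78.91·0.3036 = 29.39 g (target 29.39 g)
Glass-mass sanity pass: whole batch net of LOI = 500.0 g (summing oxide targets gives 500.0 g; versus the stated basis of 500.0 g — rounding explains the deltas).
Summing the batch: Σ batch = 511.3 g; Σ batch·LOI gives LOI loss = 11.36 g; yield: glass divided by total = 97.78%.

Batch per 500.0 g enamel:
  Albite: 48.63 g
  Fused borax: 78.91 g
  Quartz sand: 300.4 g
  Orthoboric acid: 22.81 g
  ZrSiO4: 60.59 g
Total batch = 511.3 g; LOI loss = 11.36 g; yield = 97.78%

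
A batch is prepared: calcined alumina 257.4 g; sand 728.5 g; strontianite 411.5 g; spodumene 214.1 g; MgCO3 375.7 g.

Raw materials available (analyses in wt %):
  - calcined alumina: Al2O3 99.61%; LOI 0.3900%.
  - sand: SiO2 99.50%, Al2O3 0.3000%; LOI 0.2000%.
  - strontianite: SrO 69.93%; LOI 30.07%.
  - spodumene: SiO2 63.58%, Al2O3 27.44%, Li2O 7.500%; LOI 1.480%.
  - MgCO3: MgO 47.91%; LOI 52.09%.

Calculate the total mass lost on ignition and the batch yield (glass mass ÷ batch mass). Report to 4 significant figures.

All arithmetic carries exact precision in all steps; in-progress results are printed rounded off to 4 significant figures in the printout — every reported result takes exactly one rounding. All derived quantities, including totals, LOI, glass mass, five oxide percentages, yield, are rebuilt from the weighed amounts for 1662 g of glass in full float precision, as they appear in the problem or answer text.
Loss on ignition, line by line:
  calcined alumina: 257.4 × 0.003900 = 1.004 g
  sand: 728.5 × 0.002000 = 1.457 g
  strontianite: 411.5 × 0.3007 = 123.7 g
  spodumene: 214.1 × 0.01480 = 3.169 g
  MgCO3: 375.7 × 0.5209 = 195.7 g
Total LOI = 325.1 g
Glass = batch − LOI = 1987 − 325.1 = 1662 g

LOI loss = 325.1 g; glass = 1662 g; yield = 83.64%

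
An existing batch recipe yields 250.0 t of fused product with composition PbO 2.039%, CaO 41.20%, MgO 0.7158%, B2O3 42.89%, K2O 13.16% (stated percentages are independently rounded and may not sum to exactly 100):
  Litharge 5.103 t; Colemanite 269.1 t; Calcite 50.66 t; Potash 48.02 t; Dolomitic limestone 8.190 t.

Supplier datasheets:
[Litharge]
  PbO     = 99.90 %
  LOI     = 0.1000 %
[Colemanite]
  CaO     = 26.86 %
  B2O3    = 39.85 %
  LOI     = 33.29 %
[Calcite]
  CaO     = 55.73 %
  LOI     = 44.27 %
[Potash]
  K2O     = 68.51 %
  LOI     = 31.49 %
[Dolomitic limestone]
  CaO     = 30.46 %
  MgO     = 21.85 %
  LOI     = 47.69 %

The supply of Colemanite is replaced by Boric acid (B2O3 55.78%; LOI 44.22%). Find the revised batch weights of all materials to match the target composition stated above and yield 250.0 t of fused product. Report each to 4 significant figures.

The intermediate values appear (rounded to 4 significant figures) as written — full precision is kept at all times; each reported value receives exactly one rounding; derived quantities, including the totals, net glass mass, five oxide percentages, yield, LOI, are re-derived using the weight values on 250.0 t of glass at exact precision precisely as stated by problem or answer.
Target oxide masses per 250.0 t fused product:
  PbO: 2.039% × 250.0 = 5.098 t
  CaO: 41.20% × 250.0 = 103.0 t
  MgO: 0.7158% × 250.0 = 1.789 t
  B2O3: 42.89% × 250.0 = 107.2 t
  K2O: 13.16% × 250.0 = 32.90 t
Mass-balance tally per oxide working from each reported weight, versus the basis set out (sums match the target masses modulo rounding of the values):
  PbO: 5.103·0.9990 = 5.098 t (target 5.098 t)
  CaO: 180.3·0.5573 + 8.190·0.3046 = 103.0 t (target 103.0 t)
  MgO: 8.190·0.2185 = 1.790 t (target 1.789 t)
  B2O3: 192.2·0.5578 = 107.2 t (target 107.2 t)
  K2O: 48.02·0.6851 = 32.90 t (target 32.90 t)
Glass-mass sanity pass: batch Σ − ignition loss = 250.0 t (the targets, summed, come to 250.0 t; basis as stated: 250.0 t — rounding explains the deltas).
Total batch = Σ batch = 433.8 t; ignition loss, Σ(batch × LOI) = 183.8 t; yield, glass over the total, = 57.62%.

Revised batch per 250.0 t fused product:
  Litharge: 5.103 t
  Boric acid: 192.2 t
  Calcite: 180.3 t
  Potash: 48.02 t
  Dolomitic limestone: 8.190 t
Total batch = 433.8 t; LOI loss = 183.8 t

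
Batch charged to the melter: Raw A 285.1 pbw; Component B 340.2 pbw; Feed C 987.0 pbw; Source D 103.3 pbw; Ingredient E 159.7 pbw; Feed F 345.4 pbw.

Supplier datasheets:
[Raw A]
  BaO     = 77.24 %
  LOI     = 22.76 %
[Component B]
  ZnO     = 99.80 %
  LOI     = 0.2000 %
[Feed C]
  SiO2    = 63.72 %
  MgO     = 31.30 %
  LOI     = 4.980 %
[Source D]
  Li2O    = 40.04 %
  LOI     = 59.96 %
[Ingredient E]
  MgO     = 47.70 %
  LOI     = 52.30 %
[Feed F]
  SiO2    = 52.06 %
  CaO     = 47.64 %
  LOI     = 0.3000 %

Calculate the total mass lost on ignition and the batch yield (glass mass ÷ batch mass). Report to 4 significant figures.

LOI loss = 261.2 pbw; glass = 1959 pbw; yield = 88.24%

Each numeric step runs at exact precision at all times; values along the way appear rounded to four significant figures between the steps; exactly one rounding lands on each reported figure; all derived quantities are rebuilt at full float precision (the yield, ignition loss, six oxide percentages, net glass mass, totals) from the batch weights for 1959 pbw of glass exactly as shown in either problem or answer.
LOI of each material in turn:
  Raw A: 285.1 × 0.2276 = 64.89 pbw
  Component B: 340.2 × 0.002000 = 0.6804 pbw
  Feed C: 987.0 × 0.04980 = 49.15 pbw
  Source D: 103.3 × 0.5996 = 61.94 pbw
  Ingredient E: 159.7 × 0.5230 = 83.52 pbw
  Feed F: 345.4 × 0.003000 = 1.036 pbw
Total LOI = 261.2 pbw
Glass = batch − LOI = 2221 − 261.2 = 1959 pbw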